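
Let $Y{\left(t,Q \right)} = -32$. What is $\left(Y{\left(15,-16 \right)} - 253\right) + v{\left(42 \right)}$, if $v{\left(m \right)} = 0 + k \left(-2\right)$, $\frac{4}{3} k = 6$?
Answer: $-294$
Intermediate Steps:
$k = \frac{9}{2}$ ($k = \frac{3}{4} \cdot 6 = \frac{9}{2} \approx 4.5$)
$v{\left(m \right)} = -9$ ($v{\left(m \right)} = 0 + \frac{9}{2} \left(-2\right) = 0 - 9 = -9$)
$\left(Y{\left(15,-16 \right)} - 253\right) + v{\left(42 \right)} = \left(-32 - 253\right) - 9 = -285 - 9 = -294$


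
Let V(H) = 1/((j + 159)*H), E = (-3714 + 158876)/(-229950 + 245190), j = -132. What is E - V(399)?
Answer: 278590831/27363420 ≈ 10.181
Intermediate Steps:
E = 77581/7620 (E = 155162/15240 = 155162*(1/15240) = 77581/7620 ≈ 10.181)
V(H) = 1/(27*H) (V(H) = 1/((-132 + 159)*H) = 1/(27*H))
E - V(399) = 77581/7620 - 1/(27*399) = 77581/7620 - 1*1/10773 = 77581/7620 - 1/10773 = 278590831/27363420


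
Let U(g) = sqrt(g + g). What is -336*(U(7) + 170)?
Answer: -57120 - 336*sqrt(14) ≈ -58377.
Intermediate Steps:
U(g) = sqrt(2)*sqrt(g) (U(g) = sqrt(2*g) = sqrt(2)*sqrt(g))
-336*(U(7) + 170) = -336*(sqrt(2)*sqrt(7) + 170) = -336*(sqrt(14) + 170) = -336*(170 + sqrt(14)) = -57120 - 336*sqrt(14)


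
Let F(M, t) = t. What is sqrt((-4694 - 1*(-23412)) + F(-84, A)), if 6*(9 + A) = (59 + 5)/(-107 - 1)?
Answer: sqrt(1515421)/9 ≈ 136.78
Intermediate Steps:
A = -737/81 (A = -9 + ((59 + 5)/(-107 - 1))/6 = -9 + (64/(-108))/6 = -9 + (64*(-1/108))/6 = -9 + (1/6)*(-16/27) = -9 - 8/81 = -737/81 ≈ -9.0988)
sqrt((-4694 - 1*(-23412)) + F(-84, A)) = sqrt((-4694 - 1*(-23412)) - 737/81) = sqrt((-4694 + 23412) - 737/81) = sqrt(18718 - 737/81) = sqrt(1515421/81) = sqrt(1515421)/9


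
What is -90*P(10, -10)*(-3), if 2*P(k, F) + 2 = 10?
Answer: 1080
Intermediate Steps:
P(k, F) = 4 (P(k, F) = -1 + (½)*10 = -1 + 5 = 4)
-90*P(10, -10)*(-3) = -90*4*(-3) = -360*(-3) = 1080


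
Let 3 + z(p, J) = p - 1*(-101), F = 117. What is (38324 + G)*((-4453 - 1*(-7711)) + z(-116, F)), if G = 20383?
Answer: 190210680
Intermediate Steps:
z(p, J) = 98 + p (z(p, J) = -3 + (p - 1*(-101)) = -3 + (p + 101) = -3 + (101 + p) = 98 + p)
(38324 + G)*((-4453 - 1*(-7711)) + z(-116, F)) = (38324 + 20383)*((-4453 - 1*(-7711)) + (98 - 116)) = 58707*((-4453 + 7711) - 18) = 58707*(3258 - 18) = 58707*3240 = 190210680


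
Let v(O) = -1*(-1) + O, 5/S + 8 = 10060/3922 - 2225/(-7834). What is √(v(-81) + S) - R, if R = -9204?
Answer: 9204 + I*√507022420115893110/79131547 ≈ 9204.0 + 8.9984*I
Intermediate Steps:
S = -76812370/79131547 (S = 5/(-8 + (10060/3922 - 2225/(-7834))) = 5/(-8 + (10060*(1/3922) - 2225*(-1/7834))) = 5/(-8 + (5030/1961 + 2225/7834)) = 5/(-8 + 43768245/15362474) = 5/(-79131547/15362474) = 5*(-15362474/79131547) = -76812370/79131547 ≈ -0.97069)
v(O) = 1 + O
√(v(-81) + S) - R = √((1 - 81) - 76812370/79131547) - 1*(-9204) = √(-80 - 76812370/79131547) + 9204 = √(-6407336130/79131547) + 9204 = I*√507022420115893110/79131547 + 9204 = 9204 + I*√507022420115893110/79131547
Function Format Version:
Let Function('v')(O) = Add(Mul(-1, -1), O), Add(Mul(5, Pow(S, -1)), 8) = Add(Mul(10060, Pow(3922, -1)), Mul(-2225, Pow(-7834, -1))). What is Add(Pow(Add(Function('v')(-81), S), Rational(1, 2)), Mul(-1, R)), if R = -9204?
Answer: Add(9204, Mul(Rational(1, 79131547), I, Pow(507022420115893110, Rational(1, 2)))) ≈ Add(9204.0, Mul(8.9984, I))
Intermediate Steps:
S = Rational(-76812370, 79131547) (S = Mul(5, Pow(Add(-8, Add(Mul(10060, Pow(3922, -1)), Mul(-2225, Pow(-7834, -1)))), -1)) = Mul(5, Pow(Add(-8, Add(Mul(10060, Rational(1, 3922)), Mul(-2225, Rational(-1, 7834)))), -1)) = Mul(5, Pow(Add(-8, Add(Rational(5030, 1961), Rational(2225, 7834))), -1)) = Mul(5, Pow(Add(-8, Rational(43768245, 15362474)), -1)) = Mul(5, Pow(Rational(-79131547, 15362474), -1)) = Mul(5, Rational(-15362474, 79131547)) = Rational(-76812370, 79131547) ≈ -0.97069)
Function('v')(O) = Add(1, O)
Add(Pow(Add(Function('v')(-81), S), Rational(1, 2)), Mul(-1, R)) = Add(Pow(Add(Add(1, -81), Rational(-76812370, 79131547)), Rational(1, 2)), Mul(-1, -9204)) = Add(Pow(Add(-80, Rational(-76812370, 79131547)), Rational(1, 2)), 9204) = Add(Pow(Rational(-6407336130, 79131547), Rational(1, 2)), 9204) = Add(Mul(Rational(1, 79131547), I, Pow(507022420115893110, Rational(1, 2))), 9204) = Add(9204, Mul(Rational(1, 79131547), I, Pow(507022420115893110, Rational(1, 2))))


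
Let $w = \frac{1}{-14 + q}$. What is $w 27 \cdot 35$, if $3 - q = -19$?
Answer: $\frac{945}{8} \approx 118.13$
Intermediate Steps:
$q = 22$ ($q = 3 - -19 = 3 + 19 = 22$)
$w = \frac{1}{8}$ ($w = \frac{1}{-14 + 22} = \frac{1}{8} \approx 0.125$)
$w 27 \cdot 35 = \frac{1}{8} \cdot 27 \cdot 35 = \frac{27}{8} \cdot 35 = \frac{945}{8}$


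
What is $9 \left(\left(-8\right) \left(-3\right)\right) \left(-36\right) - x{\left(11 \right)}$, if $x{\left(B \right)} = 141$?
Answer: $-7917$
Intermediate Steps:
$9 \left(\left(-8\right) \left(-3\right)\right) \left(-36\right) - x{\left(11 \right)} = 9 \left(\left(-8\right) \left(-3\right)\right) \left(-36\right) - 141 = 9 \cdot 24 \left(-36\right) - 141 = 216 \left(-36\right) - 141 = -7776 - 141 = -7917$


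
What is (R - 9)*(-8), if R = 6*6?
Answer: -216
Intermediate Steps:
R = 36
(R - 9)*(-8) = (36 - 9)*(-8) = 27*(-8) = -216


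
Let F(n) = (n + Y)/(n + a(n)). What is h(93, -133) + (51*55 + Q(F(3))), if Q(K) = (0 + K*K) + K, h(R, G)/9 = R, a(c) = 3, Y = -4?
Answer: 131107/36 ≈ 3641.9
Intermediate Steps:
h(R, G) = 9*R
F(n) = (-4 + n)/(3 + n) (F(n) = (n - 4)/(n + 3) = (-4 + n)/(3 + n))
Q(K) = K + K² (Q(K) = (0 + K²) + K = K² + K = K + K²)
h(93, -133) + (51*55 + Q(F(3))) = 9*93 + (51*55 + ((-4 + 3)/(3 + 3))*(1 + (-4 + 3)/(3 + 3))) = 837 + (2805 + (-1/6)*(1 - 1/6)) = 837 + (2805 + ((⅙)*(-1))*(1 + (⅙)*(-1))) = 837 + (2805 - (1 - ⅙)/6) = 837 + (2805 - ⅙*⅚) = 837 + (2805 - 5/36) = 837 + 100975/36 = 131107/36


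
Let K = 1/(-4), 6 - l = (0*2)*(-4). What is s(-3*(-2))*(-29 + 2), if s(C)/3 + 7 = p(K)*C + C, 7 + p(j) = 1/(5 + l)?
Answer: 37827/11 ≈ 3438.8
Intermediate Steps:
l = 6 (l = 6 - 0*2*(-4) = 6 - 0*(-4) = 6 - 1*0 = 6 + 0 = 6)
K = -1/4 (K = 1*(-1/4) = -1/4 ≈ -0.25000)
p(j) = -76/11 (p(j) = -7 + 1/(5 + 6) = -7 + 1/11 = -76/11)
s(C) = -21 - 195*C/11 (s(C) = -21 + 3*(-76*C/11 + C) = -21 + 3*(-65*C/11) = -21 - 195*C/11)
s(-3*(-2))*(-29 + 2) = (-21 - (-585)*(-2)/11)*(-29 + 2) = (-21 - 195/11*6)*(-27) = (-21 - 1170/11)*(-27) = -1401/11*(-27) = 37827/11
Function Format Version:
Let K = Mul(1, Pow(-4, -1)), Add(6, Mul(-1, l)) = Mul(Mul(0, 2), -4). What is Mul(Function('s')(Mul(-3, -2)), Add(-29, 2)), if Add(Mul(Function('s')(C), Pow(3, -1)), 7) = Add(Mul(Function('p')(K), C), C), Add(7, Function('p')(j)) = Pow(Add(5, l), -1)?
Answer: Rational(37827, 11) ≈ 3438.8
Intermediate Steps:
l = 6 (l = Add(6, Mul(-1, Mul(Mul(0, 2), -4))) = Add(6, Mul(-1, Mul(0, -4))) = Add(6, Mul(-1, 0)) = Add(6, 0) = 6)
K = Rational(-1, 4) (K = Mul(1, Rational(-1, 4)) = Rational(-1, 4) ≈ -0.25000)
Function('p')(j) = Rational(-76, 11) (Function('p')(j) = Add(-7, Pow(Add(5, 6), -1)) = Add(-7, Pow(11, -1)) = Add(-7, Rational(1, 11)) = Rational(-76, 11))
Function('s')(C) = Add(-21, Mul(Rational(-195, 11), C)) (Function('s')(C) = Add(-21, Mul(3, Add(Mul(Rational(-76, 11), C), C))) = Add(-21, Mul(3, Mul(Rational(-65, 11), C))) = Add(-21, Mul(Rational(-195, 11), C)))
Mul(Function('s')(Mul(-3, -2)), Add(-29, 2)) = Mul(Add(-21, Mul(Rational(-195, 11), Mul(-3, -2))), Add(-29, 2)) = Mul(Add(-21, Mul(Rational(-195, 11), 6)), -27) = Mul(Add(-21, Rational(-1170, 11)), -27) = Mul(Rational(-1401, 11), -27) = Rational(37827, 11)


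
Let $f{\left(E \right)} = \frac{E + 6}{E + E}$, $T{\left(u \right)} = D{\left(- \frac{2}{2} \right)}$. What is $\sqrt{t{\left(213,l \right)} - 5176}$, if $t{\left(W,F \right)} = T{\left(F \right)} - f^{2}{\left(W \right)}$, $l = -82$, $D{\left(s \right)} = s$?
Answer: $\frac{3 i \sqrt{11599373}}{142} \approx 71.953 i$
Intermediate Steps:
$T{\left(u \right)} = -1$ ($T{\left(u \right)} = - \frac{2}{2} = \left(-2\right) \frac{1}{2} = -1$)
$f{\left(E \right)} = \frac{6 + E}{2 E}$
$t{\left(W,F \right)} = -1 - \frac{\left(6 + W\right)^{2}}{4 W^{2}}$ ($t{\left(W,F \right)} = -1 - \left(\frac{6 + W}{2 W}\right)^{2} = -1 - \frac{\left(6 + W\right)^{2}}{4 W^{2}}$)
$\sqrt{t{\left(213,l \right)} - 5176} = \sqrt{\left(-1 - \frac{\left(6 + 213\right)^{2}}{4 \cdot 45369}\right) - 5176} = \sqrt{\left(-1 - \frac{219^{2}}{181476}\right) - 5176} = \sqrt{\left(-1 - \frac{1}{181476} \cdot 47961\right) - 5176} = \sqrt{\left(-1 - \frac{5329}{20164}\right) - 5176} = \sqrt{- \frac{25493}{20164} - 5176} = \sqrt{- \frac{104394357}{20164}} = \frac{3 i \sqrt{11599373}}{142}$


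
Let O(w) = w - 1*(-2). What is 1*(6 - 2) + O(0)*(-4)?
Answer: -4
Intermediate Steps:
O(w) = 2 + w (O(w) = w + 2 = 2 + w)
1*(6 - 2) + O(0)*(-4) = 1*(6 - 2) + (2 + 0)*(-4) = 1*4 + 2*(-4) = 4 - 8 = -4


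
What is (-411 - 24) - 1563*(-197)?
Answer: 307476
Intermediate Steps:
(-411 - 24) - 1563*(-197) = -435 + 307911 = 307476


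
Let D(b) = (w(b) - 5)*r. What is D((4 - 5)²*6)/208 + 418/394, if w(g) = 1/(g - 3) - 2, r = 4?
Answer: 7166/7683 ≈ 0.93271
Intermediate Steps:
w(g) = -2 + 1/(-3 + g) (w(g) = 1/(-3 + g) - 2 = -2 + 1/(-3 + g))
D(b) = -20 + 4*(7 - 2*b)/(-3 + b) (D(b) = ((7 - 2*b)/(-3 + b) - 5)*4 = (-5 + (7 - 2*b)/(-3 + b))*4 = -20 + 4*(7 - 2*b)/(-3 + b))
D((4 - 5)²*6)/208 + 418/394 = (4*(22 - 7*(4 - 5)²*6)/(-3 + (4 - 5)²*6))/208 + 418/394 = (4*(22 - 7*(-1)²*6)/(-3 + (-1)²*6))*(1/208) + 418*(1/394) = (4*(22 - 7*6)/(-3 + 1*6))*(1/208) + 209/197 = (4*(22 - 7*6)/(-3 + 6))*(1/208) + 209/197 = (4*(22 - 42)/3)*(1/208) + 209/197 = (4*(⅓)*(-20))*(1/208) + 209/197 = -80/3*1/208 + 209/197 = -5/39 + 209/197 = 7166/7683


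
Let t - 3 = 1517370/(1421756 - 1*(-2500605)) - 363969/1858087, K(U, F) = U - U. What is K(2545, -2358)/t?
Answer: 0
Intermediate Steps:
K(U, F) = 0
t = 23256051610602/7288087983407 (t = 3 + (1517370/(1421756 - 1*(-2500605)) - 363969/1858087) = 3 + (1517370/(1421756 + 2500605) - 363969*1/1858087) = 3 + (1517370/3922361 - 363969/1858087) = 3 + 1391787660381/7288087983407 = 23256051610602/7288087983407 ≈ 3.1910)
K(2545, -2358)/t = 0/(23256051610602/7288087983407) = 0*(7288087983407/23256051610602) = 0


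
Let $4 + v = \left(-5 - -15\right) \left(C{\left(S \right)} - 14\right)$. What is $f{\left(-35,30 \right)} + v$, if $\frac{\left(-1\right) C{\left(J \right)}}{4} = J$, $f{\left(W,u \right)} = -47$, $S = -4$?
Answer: $-31$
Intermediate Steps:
$C{\left(J \right)} = - 4 J$
$v = 16$ ($v = -4 + \left(-5 - -15\right) \left(\left(-4\right) \left(-4\right) - 14\right) = -4 + \left(-5 + 15\right) \left(16 - 14\right) = -4 + 10 \cdot 2 = -4 + 20 = 16$)
$f{\left(-35,30 \right)} + v = -47 + 16 = -31$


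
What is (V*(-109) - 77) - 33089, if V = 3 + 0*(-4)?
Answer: -33493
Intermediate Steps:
V = 3 (V = 3 + 0 = 3)
(V*(-109) - 77) - 33089 = (3*(-109) - 77) - 33089 = (-327 - 77) - 33089 = -404 - 33089 = -33493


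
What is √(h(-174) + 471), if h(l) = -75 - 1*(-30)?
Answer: √426 ≈ 20.640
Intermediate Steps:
h(l) = -45 (h(l) = -75 + 30 = -45)
√(h(-174) + 471) = √(-45 + 471) = √426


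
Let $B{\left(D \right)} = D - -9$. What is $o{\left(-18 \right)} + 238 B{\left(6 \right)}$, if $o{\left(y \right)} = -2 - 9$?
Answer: $3559$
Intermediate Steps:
$B{\left(D \right)} = 9 + D$ ($B{\left(D \right)} = D + 9 = 9 + D$)
$o{\left(y \right)} = -11$ ($o{\left(y \right)} = -2 - 9 = -11$)
$o{\left(-18 \right)} + 238 B{\left(6 \right)} = -11 + 238 \left(9 + 6\right) = -11 + 238 \cdot 15 = -11 + 3570 = 3559$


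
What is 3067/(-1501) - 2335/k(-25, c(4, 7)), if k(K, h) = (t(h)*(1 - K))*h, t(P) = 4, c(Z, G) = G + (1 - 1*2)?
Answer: -5418643/936624 ≈ -5.7853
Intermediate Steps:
c(Z, G) = -1 + G (c(Z, G) = G + (1 - 2) = G - 1 = -1 + G)
k(K, h) = h*(4 - 4*K) (k(K, h) = (4*(1 - K))*h = (4 - 4*K)*h = h*(4 - 4*K))
3067/(-1501) - 2335/k(-25, c(4, 7)) = 3067/(-1501) - 2335*1/(4*(1 - 1*(-25))*(-1 + 7)) = 3067*(-1/1501) - 2335*1/(24*(1 + 25)) = -3067/1501 - 2335/(4*6*26) = -3067/1501 - 2335/624 = -5418643/936624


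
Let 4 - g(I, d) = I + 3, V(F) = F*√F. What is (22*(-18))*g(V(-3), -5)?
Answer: -396 - 1188*I*√3 ≈ -396.0 - 2057.7*I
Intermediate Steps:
V(F) = F^(3/2)
g(I, d) = 1 - I (g(I, d) = 4 - (I + 3) = 4 - (3 + I) = 4 + (-3 - I) = 1 - I)
(22*(-18))*g(V(-3), -5) = (22*(-18))*(1 - (-3)^(3/2)) = -396*(1 - (-3)*I*√3) = -396*(1 + 3*I*√3) = -396 - 1188*I*√3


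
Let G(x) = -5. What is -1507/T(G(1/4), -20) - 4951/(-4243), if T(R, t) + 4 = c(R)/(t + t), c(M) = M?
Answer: 51307089/131533 ≈ 390.07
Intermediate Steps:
T(R, t) = -4 + R/(2*t) (T(R, t) = -4 + R/(t + t) = -4 + R/((2*t)) = -4 + R*(1/(2*t)) = -4 + R/(2*t))
-1507/T(G(1/4), -20) - 4951/(-4243) = -1507/(-4 + (1/2)*(-5)/(-20)) - 4951/(-4243) = -1507/(-4 + (1/2)*(-5)*(-1/20)) - 4951*(-1)/4243 = -1507/(-4 + 1/8) - 1*(-4951/4243) = -1507/(-31/8) + 4951/4243 = -1507*(-8/31) + 4951/4243 = 12056/31 + 4951/4243 = 51307089/131533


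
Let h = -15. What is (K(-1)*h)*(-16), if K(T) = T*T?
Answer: 240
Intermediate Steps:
K(T) = T**2
(K(-1)*h)*(-16) = ((-1)**2*(-15))*(-16) = (1*(-15))*(-16) = -15*(-16) = 240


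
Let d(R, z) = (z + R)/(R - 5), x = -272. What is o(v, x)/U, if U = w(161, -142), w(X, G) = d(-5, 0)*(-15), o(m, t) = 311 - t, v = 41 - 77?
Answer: -1166/15 ≈ -77.733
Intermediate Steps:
d(R, z) = (R + z)/(-5 + R)
v = -36
w(X, G) = -15/2 (w(X, G) = ((-5 + 0)/(-5 - 5))*(-15) = (-5/(-10))*(-15) = -⅒*(-5)*(-15) = (½)*(-15) = -15/2)
U = -15/2 ≈ -7.5000
o(v, x)/U = (311 - 1*(-272))/(-15/2) = (311 + 272)*(-2/15) = 583*(-2/15) = -1166/15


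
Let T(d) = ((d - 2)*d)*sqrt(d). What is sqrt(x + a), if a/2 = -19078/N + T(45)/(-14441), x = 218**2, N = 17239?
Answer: sqrt(2945177238894758048720 - 49825725038691210*sqrt(5))/248948399 ≈ 217.99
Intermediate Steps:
T(d) = d**(3/2)*(-2 + d) (T(d) = ((-2 + d)*d)*sqrt(d) = (d*(-2 + d))*sqrt(d) = d**(3/2)*(-2 + d))
x = 47524
a = -38156/17239 - 11610*sqrt(5)/14441 (a = 2*(-19078/17239 + (45**(3/2)*(-2 + 45))/(-14441)) = 2*(-19078*1/17239 + ((135*sqrt(5))*43)*(-1/14441)) = 2*(-19078/17239 + (5805*sqrt(5))*(-1/14441)) = 2*(-19078/17239 - 5805*sqrt(5)/14441) = -38156/17239 - 11610*sqrt(5)/14441 ≈ -4.0111)
sqrt(x + a) = sqrt(47524 + (-38156/17239 - 11610*sqrt(5)/14441)) = sqrt(819228080/17239 - 11610*sqrt(5)/14441)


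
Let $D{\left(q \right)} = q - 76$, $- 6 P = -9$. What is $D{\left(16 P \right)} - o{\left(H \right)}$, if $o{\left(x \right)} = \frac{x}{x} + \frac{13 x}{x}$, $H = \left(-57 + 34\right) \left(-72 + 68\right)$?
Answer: $-66$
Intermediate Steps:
$P = \frac{3}{2}$ ($P = \left(- \frac{1}{6}\right) \left(-9\right) = \frac{3}{2} \approx 1.5$)
$H = 92$ ($H = \left(-23\right) \left(-4\right) = 92$)
$o{\left(x \right)} = 14$ ($o{\left(x \right)} = 1 + 13 = 14$)
$D{\left(q \right)} = -76 + q$
$D{\left(16 P \right)} - o{\left(H \right)} = \left(-76 + 16 \cdot \frac{3}{2}\right) - 14 = \left(-76 + 24\right) - 14 = -52 - 14 = -66$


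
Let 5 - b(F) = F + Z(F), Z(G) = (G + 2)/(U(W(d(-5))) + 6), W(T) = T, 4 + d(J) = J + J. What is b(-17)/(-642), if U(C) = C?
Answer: -161/5136 ≈ -0.031347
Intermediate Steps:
d(J) = -4 + 2*J (d(J) = -4 + (J + J) = -4 + 2*J)
Z(G) = -1/4 - G/8 (Z(G) = (G + 2)/((-4 + 2*(-5)) + 6) = (2 + G)/((-4 - 10) + 6) = (2 + G)/(-14 + 6) = (2 + G)/(-8) = (2 + G)*(-1/8) = -1/4 - G/8)
b(F) = 21/4 - 7*F/8 (b(F) = 5 - (F + (-1/4 - F/8)) = 5 - (-1/4 + 7*F/8) = 5 + (1/4 - 7*F/8) = 21/4 - 7*F/8)
b(-17)/(-642) = (21/4 - 7/8*(-17))/(-642) = (21/4 + 119/8)*(-1/642) = (161/8)*(-1/642) = -161/5136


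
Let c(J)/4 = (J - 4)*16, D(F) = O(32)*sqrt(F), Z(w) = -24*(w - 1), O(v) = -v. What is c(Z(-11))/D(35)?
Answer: -568*sqrt(35)/35 ≈ -96.010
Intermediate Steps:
Z(w) = 24 - 24*w (Z(w) = -24*(-1 + w) = 24 - 24*w)
D(F) = -32*sqrt(F) (D(F) = (-1*32)*sqrt(F) = -32*sqrt(F))
c(J) = -256 + 64*J (c(J) = 4*((J - 4)*16) = 4*((-4 + J)*16) = 4*(-64 + 16*J) = -256 + 64*J)
c(Z(-11))/D(35) = (-256 + 64*(24 - 24*(-11)))/((-32*sqrt(35))) = (-256 + 64*(24 + 264))*(-sqrt(35)/1120) = (-256 + 64*288)*(-sqrt(35)/1120) = (-256 + 18432)*(-sqrt(35)/1120) = 18176*(-sqrt(35)/1120) = -568*sqrt(35)/35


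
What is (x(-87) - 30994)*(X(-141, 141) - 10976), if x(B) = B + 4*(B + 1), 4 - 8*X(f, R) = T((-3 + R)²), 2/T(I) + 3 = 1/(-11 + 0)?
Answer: 46906746225/136 ≈ 3.4490e+8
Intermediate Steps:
T(I) = -11/17 (T(I) = 2/(-3 + 1/(-11 + 0)) = 2/(-3 + 1/(-11)) = 2/(-3 - 1/11) = 2/(-34/11) = 2*(-11/34) = -11/17)
X(f, R) = 79/136 (X(f, R) = ½ - ⅛*(-11/17) = ½ + 11/136 = 79/136)
x(B) = 4 + 5*B (x(B) = B + 4*(1 + B) = B + (4 + 4*B) = 4 + 5*B)
(x(-87) - 30994)*(X(-141, 141) - 10976) = ((4 + 5*(-87)) - 30994)*(79/136 - 10976) = ((4 - 435) - 30994)*(-1492657/136) = (-431 - 30994)*(-1492657/136) = -31425*(-1492657/136) = 46906746225/136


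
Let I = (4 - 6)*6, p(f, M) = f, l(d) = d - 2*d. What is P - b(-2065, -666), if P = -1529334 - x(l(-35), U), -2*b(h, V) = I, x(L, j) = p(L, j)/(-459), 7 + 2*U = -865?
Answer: -701967025/459 ≈ -1.5293e+6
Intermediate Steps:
U = -436 (U = -7/2 + (1/2)*(-865) = -7/2 - 865/2 = -436)
l(d) = -d
x(L, j) = -L/459 (x(L, j) = L/(-459) = L*(-1/459) = -L/459)
I = -12 (I = -2*6 = -12)
b(h, V) = 6 (b(h, V) = -1/2*(-12) = 6)
P = -701964271/459 (P = -1529334 - (-1)*(-1*(-35))/459 = -1529334 - (-1)*35/459 = -1529334 - 1*(-35/459) = -1529334 + 35/459 = -701964271/459 ≈ -1.5293e+6)
P - b(-2065, -666) = -701964271/459 - 1*6 = -701964271/459 - 6 = -701967025/459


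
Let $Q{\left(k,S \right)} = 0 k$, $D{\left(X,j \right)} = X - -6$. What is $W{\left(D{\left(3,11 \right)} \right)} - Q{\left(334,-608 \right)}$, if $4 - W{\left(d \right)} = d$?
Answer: $-5$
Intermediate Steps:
$D{\left(X,j \right)} = 6 + X$ ($D{\left(X,j \right)} = X + 6 = 6 + X$)
$W{\left(d \right)} = 4 - d$
$Q{\left(k,S \right)} = 0$
$W{\left(D{\left(3,11 \right)} \right)} - Q{\left(334,-608 \right)} = \left(4 - \left(6 + 3\right)\right) - 0 = \left(4 - 9\right) + 0 = -5 + 0 = -5$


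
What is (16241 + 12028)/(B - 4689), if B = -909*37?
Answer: -3141/4258 ≈ -0.73767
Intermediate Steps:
B = -33633
(16241 + 12028)/(B - 4689) = (16241 + 12028)/(-33633 - 4689) = 28269/(-38322) = 28269*(-1/38322) = -3141/4258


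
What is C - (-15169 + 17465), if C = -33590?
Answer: -35886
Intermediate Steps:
C - (-15169 + 17465) = -33590 - (-15169 + 17465) = -33590 - 1*2296 = -33590 - 2296 = -35886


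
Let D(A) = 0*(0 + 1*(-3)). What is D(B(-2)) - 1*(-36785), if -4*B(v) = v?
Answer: 36785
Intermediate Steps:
B(v) = -v/4
D(A) = 0 (D(A) = 0*(0 - 3) = 0*(-3) = 0)
D(B(-2)) - 1*(-36785) = 0 - 1*(-36785) = 0 + 36785 = 36785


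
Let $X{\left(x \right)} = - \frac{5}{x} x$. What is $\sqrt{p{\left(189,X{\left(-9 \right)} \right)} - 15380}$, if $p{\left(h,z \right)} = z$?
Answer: $i \sqrt{15385} \approx 124.04 i$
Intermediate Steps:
$X{\left(x \right)} = -5$
$\sqrt{p{\left(189,X{\left(-9 \right)} \right)} - 15380} = \sqrt{-5 - 15380} = \sqrt{-15385} = i \sqrt{15385}$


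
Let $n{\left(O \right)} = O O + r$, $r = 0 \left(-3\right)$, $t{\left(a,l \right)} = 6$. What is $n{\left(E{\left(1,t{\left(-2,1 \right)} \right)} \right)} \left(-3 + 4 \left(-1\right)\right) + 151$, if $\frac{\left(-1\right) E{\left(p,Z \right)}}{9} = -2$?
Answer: $-2117$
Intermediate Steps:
$r = 0$
$E{\left(p,Z \right)} = 18$ ($E{\left(p,Z \right)} = \left(-9\right) \left(-2\right) = 18$)
$n{\left(O \right)} = O^{2}$ ($n{\left(O \right)} = O O + 0 = O^{2} + 0 = O^{2}$)
$n{\left(E{\left(1,t{\left(-2,1 \right)} \right)} \right)} \left(-3 + 4 \left(-1\right)\right) + 151 = 18^{2} \left(-3 + 4 \left(-1\right)\right) + 151 = 324 \left(-3 - 4\right) + 151 = 324 \left(-7\right) + 151 = -2268 + 151 = -2117$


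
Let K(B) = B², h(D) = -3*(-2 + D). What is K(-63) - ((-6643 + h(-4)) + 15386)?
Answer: -4792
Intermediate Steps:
h(D) = 6 - 3*D
K(-63) - ((-6643 + h(-4)) + 15386) = (-63)² - ((-6643 + (6 - 3*(-4))) + 15386) = 3969 - ((-6643 + (6 + 12)) + 15386) = 3969 - ((-6643 + 18) + 15386) = 3969 - (-6625 + 15386) = 3969 - 1*8761 = 3969 - 8761 = -4792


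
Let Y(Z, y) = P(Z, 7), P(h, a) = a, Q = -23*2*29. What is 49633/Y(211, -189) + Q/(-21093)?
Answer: 1046918207/147651 ≈ 7090.5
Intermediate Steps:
Q = -1334 (Q = -46*29 = -1334)
Y(Z, y) = 7
49633/Y(211, -189) + Q/(-21093) = 49633/7 - 1334/(-21093) = 49633*(1/7) - 1334*(-1/21093) = 49633/7 + 1334/21093 = 1046918207/147651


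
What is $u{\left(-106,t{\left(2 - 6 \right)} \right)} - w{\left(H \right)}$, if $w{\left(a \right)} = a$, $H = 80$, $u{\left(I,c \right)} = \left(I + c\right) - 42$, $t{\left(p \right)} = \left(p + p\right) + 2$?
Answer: $-234$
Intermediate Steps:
$t{\left(p \right)} = 2 + 2 p$ ($t{\left(p \right)} = 2 p + 2 = 2 + 2 p$)
$u{\left(I,c \right)} = -42 + I + c$
$u{\left(-106,t{\left(2 - 6 \right)} \right)} - w{\left(H \right)} = \left(-42 - 106 + \left(2 + 2 \left(2 - 6\right)\right)\right) - 80 = \left(-42 - 106 + \left(2 + 2 \left(-4\right)\right)\right) - 80 = \left(-42 - 106 + \left(2 - 8\right)\right) - 80 = \left(-42 - 106 - 6\right) - 80 = -154 - 80 = -234$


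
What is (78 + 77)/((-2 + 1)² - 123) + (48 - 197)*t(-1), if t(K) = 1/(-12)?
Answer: 8159/732 ≈ 11.146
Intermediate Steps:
t(K) = -1/12
(78 + 77)/((-2 + 1)² - 123) + (48 - 197)*t(-1) = (78 + 77)/((-2 + 1)² - 123) + (48 - 197)*(-1/12) = 155/((-1)² - 123) - 149*(-1/12) = 155/(1 - 123) + 149/12 = 155/(-122) + 149/12 = 155*(-1/122) + 149/12 = -155/122 + 149/12 = 8159/732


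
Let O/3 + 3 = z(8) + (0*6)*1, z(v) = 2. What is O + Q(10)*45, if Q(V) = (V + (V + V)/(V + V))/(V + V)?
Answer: 87/4 ≈ 21.750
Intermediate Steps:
O = -3 (O = -9 + 3*(2 + (0*6)*1) = -9 + 3*(2 + 0*1) = -9 + 3*(2 + 0) = -9 + 3*2 = -9 + 6 = -3)
Q(V) = (1 + V)/(2*V) (Q(V) = (V + (2*V)/((2*V)))/((2*V)) = (V + (2*V)*(1/(2*V)))*(1/(2*V)) = (V + 1)*(1/(2*V)) = (1 + V)*(1/(2*V)) = (1 + V)/(2*V))
O + Q(10)*45 = -3 + ((1/2)*(1 + 10)/10)*45 = -3 + ((1/2)*(1/10)*11)*45 = -3 + (11/20)*45 = -3 + 99/4 = 87/4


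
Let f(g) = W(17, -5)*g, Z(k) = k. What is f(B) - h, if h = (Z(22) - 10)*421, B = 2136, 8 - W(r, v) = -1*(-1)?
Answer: 9900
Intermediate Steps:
W(r, v) = 7 (W(r, v) = 8 - (-1)*(-1) = 8 - 1*1 = 8 - 1 = 7)
f(g) = 7*g
h = 5052 (h = (22 - 10)*421 = 12*421 = 5052)
f(B) - h = 7*2136 - 1*5052 = 14952 - 5052 = 9900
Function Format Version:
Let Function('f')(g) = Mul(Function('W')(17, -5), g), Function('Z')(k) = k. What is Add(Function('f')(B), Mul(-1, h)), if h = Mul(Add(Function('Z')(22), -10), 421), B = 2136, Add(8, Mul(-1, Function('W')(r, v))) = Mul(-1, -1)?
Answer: 9900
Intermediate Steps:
Function('W')(r, v) = 7 (Function('W')(r, v) = Add(8, Mul(-1, Mul(-1, -1))) = Add(8, Mul(-1, 1)) = Add(8, -1) = 7)
Function('f')(g) = Mul(7, g)
h = 5052 (h = Mul(Add(22, -10), 421) = Mul(12, 421) = 5052)
Add(Function('f')(B), Mul(-1, h)) = Add(Mul(7, 2136), Mul(-1, 5052)) = Add(14952, -5052) = 9900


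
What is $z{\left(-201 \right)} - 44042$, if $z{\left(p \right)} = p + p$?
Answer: $-44444$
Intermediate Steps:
$z{\left(p \right)} = 2 p$
$z{\left(-201 \right)} - 44042 = 2 \left(-201\right) - 44042 = -402 - 44042 = -44444$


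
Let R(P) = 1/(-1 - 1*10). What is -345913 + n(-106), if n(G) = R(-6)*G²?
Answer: -3816279/11 ≈ -3.4693e+5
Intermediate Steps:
R(P) = -1/11 (R(P) = 1/(-1 - 10) = 1/(-11) = -1/11)
n(G) = -G²/11
-345913 + n(-106) = -345913 - 1/11*(-106)² = -345913 - 1/11*11236 = -345913 - 11236/11 = -3816279/11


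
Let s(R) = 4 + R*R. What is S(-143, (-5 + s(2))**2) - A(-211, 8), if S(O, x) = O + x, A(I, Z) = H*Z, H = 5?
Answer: -174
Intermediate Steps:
A(I, Z) = 5*Z
s(R) = 4 + R**2
S(-143, (-5 + s(2))**2) - A(-211, 8) = (-143 + (-5 + (4 + 2**2))**2) - 5*8 = (-143 + (-5 + (4 + 4))**2) - 1*40 = (-143 + (-5 + 8)**2) - 40 = (-143 + 3**2) - 40 = (-143 + 9) - 40 = -134 - 40 = -174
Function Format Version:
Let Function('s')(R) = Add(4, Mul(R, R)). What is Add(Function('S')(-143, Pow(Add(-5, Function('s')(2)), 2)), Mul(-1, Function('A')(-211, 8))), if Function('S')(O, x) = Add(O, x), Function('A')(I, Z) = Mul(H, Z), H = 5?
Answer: -174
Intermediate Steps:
Function('A')(I, Z) = Mul(5, Z)
Function('s')(R) = Add(4, Pow(R, 2))
Add(Function('S')(-143, Pow(Add(-5, Function('s')(2)), 2)), Mul(-1, Function('A')(-211, 8))) = Add(Add(-143, Pow(Add(-5, Add(4, Pow(2, 2))), 2)), Mul(-1, Mul(5, 8))) = Add(Add(-143, Pow(Add(-5, Add(4, 4)), 2)), Mul(-1, 40)) = Add(Add(-143, Pow(Add(-5, 8), 2)), -40) = Add(Add(-143, Pow(3, 2)), -40) = Add(Add(-143, 9), -40) = Add(-134, -40) = -174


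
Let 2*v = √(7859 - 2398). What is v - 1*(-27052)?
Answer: 27052 + √5461/2 ≈ 27089.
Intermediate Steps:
v = √5461/2 (v = √(7859 - 2398)/2 = √5461/2 ≈ 36.949)
v - 1*(-27052) = √5461/2 - 1*(-27052) = √5461/2 + 27052 = 27052 + √5461/2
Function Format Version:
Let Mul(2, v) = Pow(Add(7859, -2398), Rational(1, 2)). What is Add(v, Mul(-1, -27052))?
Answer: Add(27052, Mul(Rational(1, 2), Pow(5461, Rational(1, 2)))) ≈ 27089.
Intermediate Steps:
v = Mul(Rational(1, 2), Pow(5461, Rational(1, 2))) (v = Mul(Rational(1, 2), Pow(Add(7859, -2398), Rational(1, 2))) = Mul(Rational(1, 2), Pow(5461, Rational(1, 2))) ≈ 36.949)
Add(v, Mul(-1, -27052)) = Add(Mul(Rational(1, 2), Pow(5461, Rational(1, 2))), Mul(-1, -27052)) = Add(Mul(Rational(1, 2), Pow(5461, Rational(1, 2))), 27052) = Add(27052, Mul(Rational(1, 2), Pow(5461, Rational(1, 2))))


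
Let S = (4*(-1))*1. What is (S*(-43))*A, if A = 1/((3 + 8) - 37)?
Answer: -86/13 ≈ -6.6154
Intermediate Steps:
A = -1/26 (A = 1/(11 - 37) = 1/(-26) = -1/26 ≈ -0.038462)
S = -4 (S = -4*1 = -4)
(S*(-43))*A = -4*(-43)*(-1/26) = 172*(-1/26) = -86/13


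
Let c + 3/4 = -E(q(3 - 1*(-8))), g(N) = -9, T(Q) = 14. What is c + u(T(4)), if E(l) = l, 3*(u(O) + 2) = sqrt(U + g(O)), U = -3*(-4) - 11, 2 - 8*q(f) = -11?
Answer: -35/8 + 2*I*sqrt(2)/3 ≈ -4.375 + 0.94281*I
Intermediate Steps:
q(f) = 13/8 (q(f) = 1/4 - 1/8*(-11) = 1/4 + 11/8 = 13/8)
U = 1 (U = 12 - 11 = 1)
u(O) = -2 + 2*I*sqrt(2)/3 (u(O) = -2 + sqrt(1 - 9)/3 = -2 + sqrt(-8)/3 = -2 + (2*I*sqrt(2))/3 = -2 + 2*I*sqrt(2)/3)
c = -19/8 (c = -3/4 - 1*13/8 = -3/4 - 13/8 = -19/8 ≈ -2.3750)
c + u(T(4)) = -19/8 + (-2 + 2*I*sqrt(2)/3) = -35/8 + 2*I*sqrt(2)/3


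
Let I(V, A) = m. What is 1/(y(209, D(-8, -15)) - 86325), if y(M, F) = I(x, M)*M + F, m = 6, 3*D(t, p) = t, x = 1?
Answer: -3/255221 ≈ -1.1755e-5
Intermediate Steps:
D(t, p) = t/3
I(V, A) = 6
y(M, F) = F + 6*M (y(M, F) = 6*M + F = F + 6*M)
1/(y(209, D(-8, -15)) - 86325) = 1/(((⅓)*(-8) + 6*209) - 86325) = 1/((-8/3 + 1254) - 86325) = 1/(3754/3 - 86325) = 1/(-255221/3) = -3/255221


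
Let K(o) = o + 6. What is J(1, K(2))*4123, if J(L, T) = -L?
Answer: -4123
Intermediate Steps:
K(o) = 6 + o
J(1, K(2))*4123 = -1*1*4123 = -1*4123 = -4123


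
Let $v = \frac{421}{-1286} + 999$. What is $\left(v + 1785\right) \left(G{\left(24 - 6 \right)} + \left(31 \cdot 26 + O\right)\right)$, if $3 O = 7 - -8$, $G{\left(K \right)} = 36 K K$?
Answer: $\frac{44658042425}{1286} \approx 3.4726 \cdot 10^{7}$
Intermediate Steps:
$G{\left(K \right)} = 36 K^{2}$
$O = 5$ ($O = \frac{7 - -8}{3} = \frac{7 + 8}{3} = \frac{1}{3} \cdot 15 = 5$)
$v = \frac{1284293}{1286}$ ($v = 421 \left(- \frac{1}{1286}\right) + 999 = - \frac{421}{1286} + 999 = \frac{1284293}{1286} \approx 998.67$)
$\left(v + 1785\right) \left(G{\left(24 - 6 \right)} + \left(31 \cdot 26 + O\right)\right) = \left(\frac{1284293}{1286} + 1785\right) \left(36 \left(24 - 6\right)^{2} + \left(31 \cdot 26 + 5\right)\right) = \frac{3579803 \left(36 \left(24 - 6\right)^{2} + \left(806 + 5\right)\right)}{1286} = \frac{3579803 \left(36 \cdot 18^{2} + 811\right)}{1286} = \frac{3579803 \left(36 \cdot 324 + 811\right)}{1286} = \frac{3579803 \left(11664 + 811\right)}{1286} = \frac{3579803}{1286} \cdot 12475 = \frac{44658042425}{1286}$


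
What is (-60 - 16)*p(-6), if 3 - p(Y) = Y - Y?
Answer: -228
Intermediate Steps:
p(Y) = 3 (p(Y) = 3 - (Y - Y) = 3 - 1*0 = 3 + 0 = 3)
(-60 - 16)*p(-6) = (-60 - 16)*3 = -76*3 = -228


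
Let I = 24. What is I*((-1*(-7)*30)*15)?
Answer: 75600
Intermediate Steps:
I*((-1*(-7)*30)*15) = 24*((-1*(-7)*30)*15) = 24*((7*30)*15) = 24*(210*15) = 24*3150 = 75600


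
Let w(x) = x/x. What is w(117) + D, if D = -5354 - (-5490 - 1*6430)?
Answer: 6567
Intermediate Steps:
D = 6566 (D = -5354 - (-5490 - 6430) = -5354 - 1*(-11920) = -5354 + 11920 = 6566)
w(x) = 1
w(117) + D = 1 + 6566 = 6567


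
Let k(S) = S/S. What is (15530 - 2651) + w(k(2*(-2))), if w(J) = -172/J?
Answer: 12707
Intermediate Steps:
k(S) = 1
(15530 - 2651) + w(k(2*(-2))) = (15530 - 2651) - 172/1 = 12879 - 172*1 = 12879 - 172 = 12707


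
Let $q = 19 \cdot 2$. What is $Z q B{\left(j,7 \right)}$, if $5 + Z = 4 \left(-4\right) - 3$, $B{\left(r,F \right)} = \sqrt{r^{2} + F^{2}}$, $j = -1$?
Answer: $- 4560 \sqrt{2} \approx -6448.8$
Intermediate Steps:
$B{\left(r,F \right)} = \sqrt{F^{2} + r^{2}}$
$Z = -24$ ($Z = -5 + \left(4 \left(-4\right) - 3\right) = -5 - 19 = -24$)
$q = 38$
$Z q B{\left(j,7 \right)} = \left(-24\right) 38 \sqrt{7^{2} + \left(-1\right)^{2}} = - 912 \sqrt{49 + 1} = - 912 \sqrt{50} = - 912 \cdot 5 \sqrt{2} = - 4560 \sqrt{2}$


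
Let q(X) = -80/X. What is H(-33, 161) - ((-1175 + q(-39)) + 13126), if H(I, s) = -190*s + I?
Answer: -1660466/39 ≈ -42576.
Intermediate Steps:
H(I, s) = I - 190*s
H(-33, 161) - ((-1175 + q(-39)) + 13126) = (-33 - 190*161) - ((-1175 - 80/(-39)) + 13126) = (-33 - 30590) - ((-1175 - 80*(-1/39)) + 13126) = -30623 - ((-1175 + 80/39) + 13126) = -30623 - (-45745/39 + 13126) = -30623 - 1*466169/39 = -30623 - 466169/39 = -1660466/39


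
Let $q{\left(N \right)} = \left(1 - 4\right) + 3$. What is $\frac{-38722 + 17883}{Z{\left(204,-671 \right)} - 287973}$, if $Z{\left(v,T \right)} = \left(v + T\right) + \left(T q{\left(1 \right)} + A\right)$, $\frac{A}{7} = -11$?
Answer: $\frac{20839}{288517} \approx 0.072228$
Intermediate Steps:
$A = -77$ ($A = 7 \left(-11\right) = -77$)
$q{\left(N \right)} = 0$ ($q{\left(N \right)} = \left(1 - 4\right) + 3 = -3 + 3 = 0$)
$Z{\left(v,T \right)} = -77 + T + v$ ($Z{\left(v,T \right)} = \left(v + T\right) + \left(T 0 - 77\right) = \left(T + v\right) + \left(0 - 77\right) = \left(T + v\right) - 77 = -77 + T + v$)
$\frac{-38722 + 17883}{Z{\left(204,-671 \right)} - 287973} = \frac{-38722 + 17883}{\left(-77 - 671 + 204\right) - 287973} = - \frac{20839}{-544 - 287973} = - \frac{20839}{-288517} = \left(-20839\right) \left(- \frac{1}{288517}\right) = \frac{20839}{288517}$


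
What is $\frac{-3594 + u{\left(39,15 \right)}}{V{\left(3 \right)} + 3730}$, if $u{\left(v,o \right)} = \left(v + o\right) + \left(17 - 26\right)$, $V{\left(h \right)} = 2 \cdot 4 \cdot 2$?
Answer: $- \frac{3549}{3746} \approx -0.94741$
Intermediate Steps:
$V{\left(h \right)} = 16$ ($V{\left(h \right)} = 8 \cdot 2 = 16$)
$u{\left(v,o \right)} = -9 + o + v$ ($u{\left(v,o \right)} = \left(o + v\right) + \left(17 - 26\right) = \left(o + v\right) - 9 = -9 + o + v$)
$\frac{-3594 + u{\left(39,15 \right)}}{V{\left(3 \right)} + 3730} = \frac{-3594 + \left(-9 + 15 + 39\right)}{16 + 3730} = \frac{-3594 + 45}{3746} = \left(-3549\right) \frac{1}{3746} = - \frac{3549}{3746}$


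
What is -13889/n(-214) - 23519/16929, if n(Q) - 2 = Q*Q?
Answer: -25730393/15202242 ≈ -1.6925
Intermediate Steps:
n(Q) = 2 + Q² (n(Q) = 2 + Q*Q = 2 + Q²)
-13889/n(-214) - 23519/16929 = -13889/(2 + (-214)²) - 23519/16929 = -13889/(2 + 45796) - 23519*1/16929 = -13889/45798 - 23519/16929 = -13889*1/45798 - 23519/16929 = -817/2694 - 23519/16929 = -25730393/15202242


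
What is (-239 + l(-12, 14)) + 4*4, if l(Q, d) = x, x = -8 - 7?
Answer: -238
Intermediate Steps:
x = -15
l(Q, d) = -15
(-239 + l(-12, 14)) + 4*4 = (-239 - 15) + 4*4 = -254 + 16 = -238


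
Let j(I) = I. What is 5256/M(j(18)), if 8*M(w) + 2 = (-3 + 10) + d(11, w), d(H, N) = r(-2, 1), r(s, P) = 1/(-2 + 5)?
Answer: 7884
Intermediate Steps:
r(s, P) = 1/3
d(H, N) = 1/3
M(w) = 2/3 (M(w) = -1/4 + ((-3 + 10) + 1/3)/8 = -1/4 + (7 + 1/3)/8 = -1/4 + (1/8)*(22/3) = -1/4 + 11/12 = 2/3)
5256/M(j(18)) = 5256/(2/3) = 5256*(3/2) = 7884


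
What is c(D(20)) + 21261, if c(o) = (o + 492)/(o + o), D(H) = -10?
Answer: 212369/10 ≈ 21237.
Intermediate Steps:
c(o) = (492 + o)/(2*o) (c(o) = (492 + o)/((2*o)) = (492 + o)*(1/(2*o)) = (492 + o)/(2*o))
c(D(20)) + 21261 = (½)*(492 - 10)/(-10) + 21261 = (½)*(-⅒)*482 + 21261 = -241/10 + 21261 = 212369/10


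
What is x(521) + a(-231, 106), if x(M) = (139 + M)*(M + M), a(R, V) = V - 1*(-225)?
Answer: 688051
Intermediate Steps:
a(R, V) = 225 + V (a(R, V) = V + 225 = 225 + V)
x(M) = 2*M*(139 + M) (x(M) = (139 + M)*(2*M) = 2*M*(139 + M))
x(521) + a(-231, 106) = 2*521*(139 + 521) + (225 + 106) = 2*521*660 + 331 = 687720 + 331 = 688051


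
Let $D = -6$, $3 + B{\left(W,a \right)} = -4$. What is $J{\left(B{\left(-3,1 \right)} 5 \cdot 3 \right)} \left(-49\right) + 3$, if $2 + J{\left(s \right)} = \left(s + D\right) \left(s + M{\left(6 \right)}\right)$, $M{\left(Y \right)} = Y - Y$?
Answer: $-570994$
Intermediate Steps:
$B{\left(W,a \right)} = -7$ ($B{\left(W,a \right)} = -3 - 4 = -7$)
$M{\left(Y \right)} = 0$
$J{\left(s \right)} = -2 + s \left(-6 + s\right)$ ($J{\left(s \right)} = -2 + \left(s - 6\right) \left(s + 0\right) = -2 + \left(-6 + s\right) s = -2 + s \left(-6 + s\right)$)
$J{\left(B{\left(-3,1 \right)} 5 \cdot 3 \right)} \left(-49\right) + 3 = \left(-2 + \left(\left(-7\right) 5 \cdot 3\right)^{2} - 6 \left(-7\right) 5 \cdot 3\right) \left(-49\right) + 3 = \left(-2 + \left(\left(-35\right) 3\right)^{2} - 6 \left(\left(-35\right) 3\right)\right) \left(-49\right) + 3 = \left(-2 + \left(-105\right)^{2} - -630\right) \left(-49\right) + 3 = \left(-2 + 11025 + 630\right) \left(-49\right) + 3 = 11653 \left(-49\right) + 3 = -570997 + 3 = -570994$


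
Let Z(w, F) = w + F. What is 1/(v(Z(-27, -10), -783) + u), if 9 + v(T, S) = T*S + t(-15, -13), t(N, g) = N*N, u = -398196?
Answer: -1/369009 ≈ -2.7100e-6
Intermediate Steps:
t(N, g) = N²
Z(w, F) = F + w
v(T, S) = 216 + S*T (v(T, S) = -9 + (T*S + (-15)²) = -9 + (S*T + 225) = -9 + (225 + S*T) = 216 + S*T)
1/(v(Z(-27, -10), -783) + u) = 1/((216 - 783*(-10 - 27)) - 398196) = 1/((216 - 783*(-37)) - 398196) = 1/((216 + 28971) - 398196) = 1/(29187 - 398196) = 1/(-369009) = -1/369009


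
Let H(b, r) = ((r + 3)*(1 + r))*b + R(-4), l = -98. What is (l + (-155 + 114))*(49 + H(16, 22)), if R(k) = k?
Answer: -1285055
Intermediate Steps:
H(b, r) = -4 + b*(1 + r)*(3 + r) (H(b, r) = ((r + 3)*(1 + r))*b - 4 = ((3 + r)*(1 + r))*b - 4 = ((1 + r)*(3 + r))*b - 4 = b*(1 + r)*(3 + r) - 4 = -4 + b*(1 + r)*(3 + r))
(l + (-155 + 114))*(49 + H(16, 22)) = (-98 + (-155 + 114))*(49 + (-4 + 3*16 + 16*22² + 4*16*22)) = (-98 - 41)*(49 + (-4 + 48 + 16*484 + 1408)) = -139*(49 + (-4 + 48 + 7744 + 1408)) = -139*(49 + 9196) = -139*9245 = -1285055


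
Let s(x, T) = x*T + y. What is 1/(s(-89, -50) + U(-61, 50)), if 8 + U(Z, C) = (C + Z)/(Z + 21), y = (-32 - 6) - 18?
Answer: 40/175451 ≈ 0.00022798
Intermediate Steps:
y = -56 (y = -38 - 18 = -56)
s(x, T) = -56 + T*x (s(x, T) = x*T - 56 = T*x - 56 = -56 + T*x)
U(Z, C) = -8 + (C + Z)/(21 + Z) (U(Z, C) = -8 + (C + Z)/(Z + 21) = -8 + (C + Z)/(21 + Z))
1/(s(-89, -50) + U(-61, 50)) = 1/((-56 - 50*(-89)) + (-168 + 50 - 7*(-61))/(21 - 61)) = 1/((-56 + 4450) + (-168 + 50 + 427)/(-40)) = 1/(4394 - 1/40*309) = 1/(4394 - 309/40) = 1/(175451/40) = 40/175451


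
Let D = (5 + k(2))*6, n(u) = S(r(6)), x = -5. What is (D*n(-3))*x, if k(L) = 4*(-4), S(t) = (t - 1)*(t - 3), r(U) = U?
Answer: 4950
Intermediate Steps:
S(t) = (-1 + t)*(-3 + t)
n(u) = 15 (n(u) = 3 + 6² - 4*6 = 3 + 36 - 24 = 15)
k(L) = -16
D = -66 (D = (5 - 16)*6 = -11*6 = -66)
(D*n(-3))*x = -66*15*(-5) = -990*(-5) = 4950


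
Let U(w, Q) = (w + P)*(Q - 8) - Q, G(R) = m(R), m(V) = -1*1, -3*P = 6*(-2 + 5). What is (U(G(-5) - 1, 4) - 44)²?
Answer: 256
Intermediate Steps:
P = -6 (P = -2*(-2 + 5) = -2*3 = -⅓*18 = -6)
m(V) = -1
G(R) = -1
U(w, Q) = -Q + (-8 + Q)*(-6 + w) (U(w, Q) = (w - 6)*(Q - 8) - Q = (-6 + w)*(-8 + Q) - Q = (-8 + Q)*(-6 + w) - Q = -Q + (-8 + Q)*(-6 + w))
(U(G(-5) - 1, 4) - 44)² = ((48 - 8*(-1 - 1) - 7*4 + 4*(-1 - 1)) - 44)² = ((48 - 8*(-2) - 28 + 4*(-2)) - 44)² = ((48 + 16 - 28 - 8) - 44)² = (28 - 44)² = (-16)² = 256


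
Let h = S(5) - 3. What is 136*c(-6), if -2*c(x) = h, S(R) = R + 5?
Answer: -476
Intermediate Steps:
S(R) = 5 + R
h = 7 (h = (5 + 5) - 3 = 10 - 3 = 7)
c(x) = -7/2 (c(x) = -1/2*7 = -7/2)
136*c(-6) = 136*(-7/2) = -476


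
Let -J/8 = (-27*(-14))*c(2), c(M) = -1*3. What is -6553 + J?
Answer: 2519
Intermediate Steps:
c(M) = -3
J = 9072 (J = -8*(-27*(-14))*(-3) = -3024*(-3) = -8*(-1134) = 9072)
-6553 + J = -6553 + 9072 = 2519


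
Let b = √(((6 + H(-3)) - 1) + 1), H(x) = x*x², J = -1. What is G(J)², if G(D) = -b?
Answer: -21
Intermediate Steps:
H(x) = x³
b = I*√21 (b = √(((6 + (-3)³) - 1) + 1) = √(((6 - 27) - 1) + 1) = √((-21 - 1) + 1) = √(-22 + 1) = √(-21) = I*√21 ≈ 4.5826*I)
G(D) = -I*√21
G(J)² = (-I*√21)² = -21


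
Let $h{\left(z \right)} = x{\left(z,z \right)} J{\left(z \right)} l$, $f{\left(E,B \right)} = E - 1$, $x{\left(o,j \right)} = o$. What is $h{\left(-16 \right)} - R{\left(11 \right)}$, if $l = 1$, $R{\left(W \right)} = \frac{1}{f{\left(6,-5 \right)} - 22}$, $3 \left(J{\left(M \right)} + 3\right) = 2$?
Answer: $\frac{1907}{51} \approx 37.392$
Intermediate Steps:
$J{\left(M \right)} = - \frac{7}{3}$ ($J{\left(M \right)} = -3 + \frac{1}{3} \cdot 2 = -3 + \frac{2}{3} = - \frac{7}{3}$)
$f{\left(E,B \right)} = -1 + E$
$R{\left(W \right)} = - \frac{1}{17}$ ($R{\left(W \right)} = \frac{1}{\left(-1 + 6\right) - 22} = \frac{1}{5 - 22} = \frac{1}{-17} = - \frac{1}{17}$)
$h{\left(z \right)} = - \frac{7 z}{3}$ ($h{\left(z \right)} = z \left(- \frac{7}{3}\right) 1 = - \frac{7 z}{3} \cdot 1 = - \frac{7 z}{3}$)
$h{\left(-16 \right)} - R{\left(11 \right)} = \left(- \frac{7}{3}\right) \left(-16\right) - - \frac{1}{17} = \frac{112}{3} + \frac{1}{17} = \frac{1907}{51}$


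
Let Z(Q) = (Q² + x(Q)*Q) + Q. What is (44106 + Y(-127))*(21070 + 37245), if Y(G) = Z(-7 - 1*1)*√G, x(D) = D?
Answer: 2572041390 + 6997800*I*√127 ≈ 2.572e+9 + 7.8861e+7*I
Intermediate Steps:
Z(Q) = Q + 2*Q² (Z(Q) = (Q² + Q*Q) + Q = (Q² + Q²) + Q = 2*Q² + Q = Q + 2*Q²)
Y(G) = 120*√G (Y(G) = ((-7 - 1*1)*(1 + 2*(-7 - 1*1)))*√G = ((-7 - 1)*(1 + 2*(-7 - 1)))*√G = (-8*(1 + 2*(-8)))*√G = (-8*(1 - 16))*√G = (-8*(-15))*√G = 120*√G)
(44106 + Y(-127))*(21070 + 37245) = (44106 + 120*√(-127))*(21070 + 37245) = (44106 + 120*(I*√127))*58315 = (44106 + 120*I*√127)*58315 = 2572041390 + 6997800*I*√127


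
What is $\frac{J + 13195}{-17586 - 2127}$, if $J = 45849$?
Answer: $- \frac{59044}{19713} \approx -2.9952$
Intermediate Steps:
$\frac{J + 13195}{-17586 - 2127} = \frac{45849 + 13195}{-17586 - 2127} = \frac{59044}{-19713} = 59044 \left(- \frac{1}{19713}\right) = - \frac{59044}{19713}$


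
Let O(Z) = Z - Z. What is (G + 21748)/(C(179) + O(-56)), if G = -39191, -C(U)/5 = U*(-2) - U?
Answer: -17443/2685 ≈ -6.4965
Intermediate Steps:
C(U) = 15*U (C(U) = -5*(U*(-2) - U) = -5*(-2*U - U) = -(-15)*U = 15*U)
O(Z) = 0
(G + 21748)/(C(179) + O(-56)) = (-39191 + 21748)/(15*179 + 0) = -17443/(2685 + 0) = -17443/2685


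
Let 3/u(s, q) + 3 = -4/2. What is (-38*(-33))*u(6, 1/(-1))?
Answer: -3762/5 ≈ -752.40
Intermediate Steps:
u(s, q) = -3/5 (u(s, q) = 3/(-3 - 4/2) = 3/(-3 - 4*1/2) = 3/(-3 - 2) = 3/(-5) = 3*(-1/5) = -3/5)
(-38*(-33))*u(6, 1/(-1)) = -38*(-33)*(-3/5) = 1254*(-3/5) = -3762/5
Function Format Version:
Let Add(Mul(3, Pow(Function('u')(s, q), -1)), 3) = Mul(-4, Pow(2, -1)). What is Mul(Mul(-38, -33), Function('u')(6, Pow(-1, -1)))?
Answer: Rational(-3762, 5) ≈ -752.40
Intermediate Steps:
Function('u')(s, q) = Rational(-3, 5) (Function('u')(s, q) = Mul(3, Pow(Add(-3, Mul(-4, Pow(2, -1))), -1)) = Mul(3, Pow(Add(-3, Mul(-4, Rational(1, 2))), -1)) = Mul(3, Pow(Add(-3, -2), -1)) = Mul(3, Pow(-5, -1)) = Mul(3, Rational(-1, 5)) = Rational(-3, 5))
Mul(Mul(-38, -33), Function('u')(6, Pow(-1, -1))) = Mul(Mul(-38, -33), Rational(-3, 5)) = Mul(1254, Rational(-3, 5)) = Rational(-3762, 5)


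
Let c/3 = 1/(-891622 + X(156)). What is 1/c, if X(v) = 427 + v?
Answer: -297013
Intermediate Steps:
c = -1/297013 (c = 3/(-891622 + (427 + 156)) = 3/(-891622 + 583) = 3/(-891039) = 3*(-1/891039) = -1/297013 ≈ -3.3669e-6)
1/c = 1/(-1/297013) = -297013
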